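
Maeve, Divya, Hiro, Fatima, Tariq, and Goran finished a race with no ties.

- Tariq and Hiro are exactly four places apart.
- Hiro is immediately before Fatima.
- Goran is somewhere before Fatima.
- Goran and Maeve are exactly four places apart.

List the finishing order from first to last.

From clue 1: Hiro is in {1,2,5,6}.
From clues 1–2: Hiro is in {1,2,5}.
From clues 1–3: Hiro is in {2,5}.
From clues 1–4: Goran → place 1, Hiro → place 2, Fatima → place 3, Divya → place 4, Maeve → place 5, Tariq → place 6.

Goran, Hiro, Fatima, Divya, Maeve, Tariq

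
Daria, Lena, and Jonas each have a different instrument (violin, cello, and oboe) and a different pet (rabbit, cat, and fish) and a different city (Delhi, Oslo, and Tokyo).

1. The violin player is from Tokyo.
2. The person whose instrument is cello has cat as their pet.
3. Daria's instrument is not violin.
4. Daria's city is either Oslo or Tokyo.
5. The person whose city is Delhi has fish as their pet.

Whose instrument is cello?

With clues 1–5, Jonas and Lena are impossible for the one with instrument cello.
That leaves Daria.

Daria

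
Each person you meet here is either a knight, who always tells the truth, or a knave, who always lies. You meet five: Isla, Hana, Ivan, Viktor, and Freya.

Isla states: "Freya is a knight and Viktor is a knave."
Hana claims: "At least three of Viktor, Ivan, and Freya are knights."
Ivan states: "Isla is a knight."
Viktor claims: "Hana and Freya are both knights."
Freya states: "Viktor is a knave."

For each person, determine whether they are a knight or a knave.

Consider Isla. Suppose Isla is a knave.
Then no assignment of the remaining roles makes every statement match its speaker's type — contradiction.
So Isla is a knight.
With that fixed, Ivan's statement is true, so Ivan is a knight.
Consider Hana. Suppose Hana is a knight.
Then no assignment of the remaining roles makes every statement match its speaker's type — contradiction.
So Hana is a knave.
With that fixed, Viktor's statement is false, so Viktor is a knave.
With that fixed, Freya's statement is true, so Freya is a knight.

Isla: knight, Hana: knave, Ivan: knight, Viktor: knave, Freya: knight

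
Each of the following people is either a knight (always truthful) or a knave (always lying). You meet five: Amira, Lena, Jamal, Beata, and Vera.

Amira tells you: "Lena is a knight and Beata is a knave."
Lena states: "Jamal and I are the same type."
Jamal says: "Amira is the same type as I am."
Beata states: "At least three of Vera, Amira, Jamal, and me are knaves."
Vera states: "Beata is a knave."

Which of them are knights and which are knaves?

Amira: knight, Lena: knight, Jamal: knight, Beata: knave, Vera: knight

Consider Amira. Suppose Amira is a knave.
Then whichever role Jamal has, Jamal's statement has the wrong truth value — contradiction.
So Amira is a knight.
Consider Lena. Suppose Lena is a knave.
Then Amira's statement comes out false, contradicting Amira being a knight.
So Lena is a knight.
Consider Jamal. Suppose Jamal is a knave.
Then Lena's statement comes out false, contradicting Lena being a knight.
So Jamal is a knight.
With that fixed, Beata's statement is false, so Beata is a knave.
With that fixed, Vera's statement is true, so Vera is a knight.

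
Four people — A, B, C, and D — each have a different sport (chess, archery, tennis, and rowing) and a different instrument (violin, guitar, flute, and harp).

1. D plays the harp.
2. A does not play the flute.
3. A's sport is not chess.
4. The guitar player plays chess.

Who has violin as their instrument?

A

Clue 1 rules out D for the one with instrument violin.
With clues 1–4, B and C are impossible for the one with instrument violin.
That leaves A.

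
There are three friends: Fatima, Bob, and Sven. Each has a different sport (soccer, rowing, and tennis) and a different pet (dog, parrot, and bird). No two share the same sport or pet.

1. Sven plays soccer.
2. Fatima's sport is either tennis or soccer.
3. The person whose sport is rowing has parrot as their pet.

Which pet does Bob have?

With clues 1–3, bird and dog are impossible for Bob's pet.
That leaves parrot.

parrot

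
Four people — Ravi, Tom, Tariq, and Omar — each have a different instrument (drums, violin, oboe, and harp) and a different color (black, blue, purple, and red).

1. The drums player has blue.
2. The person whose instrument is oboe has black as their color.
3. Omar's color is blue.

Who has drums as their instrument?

With clues 1–3, Ravi, Tariq, and Tom are impossible for the one with instrument drums.
That leaves Omar.

Omar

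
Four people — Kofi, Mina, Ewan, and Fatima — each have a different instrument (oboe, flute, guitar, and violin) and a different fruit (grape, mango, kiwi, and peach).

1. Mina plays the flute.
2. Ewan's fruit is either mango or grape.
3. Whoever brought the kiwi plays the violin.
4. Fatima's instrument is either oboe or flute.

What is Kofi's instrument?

violin

Clue 1 rules out flute for Kofi's instrument.
With clues 1–4, guitar and oboe are impossible for Kofi's instrument.
That leaves violin.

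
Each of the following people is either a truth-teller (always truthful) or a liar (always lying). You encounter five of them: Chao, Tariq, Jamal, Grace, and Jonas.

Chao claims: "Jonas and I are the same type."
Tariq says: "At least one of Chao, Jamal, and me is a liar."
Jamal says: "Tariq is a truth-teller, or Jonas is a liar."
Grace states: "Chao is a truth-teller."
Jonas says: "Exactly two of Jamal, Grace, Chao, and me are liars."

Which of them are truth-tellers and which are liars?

Consider Chao. Suppose Chao is a truth-teller.
Then no assignment of the remaining roles makes every statement match its speaker's type — contradiction.
So Chao is a liar.
With that fixed, Tariq's statement is true, so Tariq is a truth-teller.
With that fixed, Jamal's statement is true, so Jamal is a truth-teller.
With that fixed, Grace's statement is false, so Grace is a liar.
Consider Jonas. Suppose Jonas is a liar.
Then Chao's statement comes out true, contradicting Chao being a liar.
So Jonas is a truth-teller.

Chao: liar, Tariq: truth-teller, Jamal: truth-teller, Grace: liar, Jonas: truth-teller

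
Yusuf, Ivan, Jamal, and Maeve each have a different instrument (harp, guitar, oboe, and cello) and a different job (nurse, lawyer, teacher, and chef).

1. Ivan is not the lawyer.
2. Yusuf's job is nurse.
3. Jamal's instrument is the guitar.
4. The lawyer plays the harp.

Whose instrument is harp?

Maeve

With clues 1–3, Jamal is impossible for the one with instrument harp.
With clues 1–4, Ivan and Yusuf are impossible for the one with instrument harp.
That leaves Maeve.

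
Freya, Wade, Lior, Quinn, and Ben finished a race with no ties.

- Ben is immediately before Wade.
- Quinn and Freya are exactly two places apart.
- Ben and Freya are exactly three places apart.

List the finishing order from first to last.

From clue 1: Wade is in {2,3,4,5}.
From clues 1–2: Wade is in {2,5}.
From clues 1–3: Freya → place 1, Lior → place 2, Quinn → place 3, Ben → place 4, Wade → place 5.

Freya, Lior, Quinn, Ben, Wade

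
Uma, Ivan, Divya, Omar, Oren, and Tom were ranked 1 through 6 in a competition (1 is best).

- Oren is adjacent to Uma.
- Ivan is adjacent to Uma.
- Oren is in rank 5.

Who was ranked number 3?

Ivan

With clues 1–3, Divya, Omar, Oren, Tom, and Uma are ruled out for rank 3.
So rank 3 is Ivan.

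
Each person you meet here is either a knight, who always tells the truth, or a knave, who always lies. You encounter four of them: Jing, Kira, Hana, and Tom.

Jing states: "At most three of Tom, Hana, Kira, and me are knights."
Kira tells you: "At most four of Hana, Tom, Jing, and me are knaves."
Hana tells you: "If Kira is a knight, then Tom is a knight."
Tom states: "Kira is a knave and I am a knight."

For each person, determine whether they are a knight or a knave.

Jing: knight, Kira: knight, Hana: knave, Tom: knave

Regardless of anyone's role, Kira's statement is true, so Kira is a knight.
With that fixed, Tom's statement is false, so Tom is a knave.
With that fixed, Jing's statement is true, so Jing is a knight.
With that fixed, Hana's statement is false, so Hana is a knave.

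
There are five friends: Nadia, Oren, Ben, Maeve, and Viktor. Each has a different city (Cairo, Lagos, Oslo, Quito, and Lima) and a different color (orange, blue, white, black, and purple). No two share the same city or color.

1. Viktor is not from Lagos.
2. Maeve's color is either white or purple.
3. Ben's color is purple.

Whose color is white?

Maeve

With clues 1–3, Ben, Nadia, Oren, and Viktor are impossible for the one with color white.
That leaves Maeve.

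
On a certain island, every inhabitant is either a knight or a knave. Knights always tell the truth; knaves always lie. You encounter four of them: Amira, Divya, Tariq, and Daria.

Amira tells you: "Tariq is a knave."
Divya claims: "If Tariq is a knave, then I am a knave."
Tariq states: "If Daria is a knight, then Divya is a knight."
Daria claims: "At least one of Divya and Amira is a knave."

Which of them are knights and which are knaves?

Amira: knave, Divya: knight, Tariq: knight, Daria: knight

Consider Amira. Suppose Amira is a knight.
Then no assignment of the remaining roles makes every statement match its speaker's type — contradiction.
So Amira is a knave.
With that fixed, Daria's statement is true, so Daria is a knight.
Consider Divya. Suppose Divya is a knave.
Then Divya's own statement would have to be false, but it can't be — contradiction.
So Divya is a knight.
With that fixed, Tariq's statement is true, so Tariq is a knight.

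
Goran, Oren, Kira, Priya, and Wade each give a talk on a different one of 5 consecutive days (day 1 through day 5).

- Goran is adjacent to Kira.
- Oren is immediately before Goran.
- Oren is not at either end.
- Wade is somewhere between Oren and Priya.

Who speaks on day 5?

Kira

With clues 1–2, Goran and Oren are ruled out for day 5.
With clues 1–4, Priya and Wade are ruled out for day 5.
So day 5 is Kira.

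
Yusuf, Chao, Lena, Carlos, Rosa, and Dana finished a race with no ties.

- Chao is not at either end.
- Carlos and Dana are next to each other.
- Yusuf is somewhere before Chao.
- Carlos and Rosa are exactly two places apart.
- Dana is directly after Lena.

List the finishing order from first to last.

Yusuf, Lena, Dana, Carlos, Chao, Rosa

From clue 1: Chao is in {2,3,4,5}.
From clues 1–3: Yusuf is in {1,2,3,4}.
From clues 1–5: Yusuf → place 1, Lena → place 2, Dana → place 3, Carlos → place 4, Chao → place 5, Rosa → place 6.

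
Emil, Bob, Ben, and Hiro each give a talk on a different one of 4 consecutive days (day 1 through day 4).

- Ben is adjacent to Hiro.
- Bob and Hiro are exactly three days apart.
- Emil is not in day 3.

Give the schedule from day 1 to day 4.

From clues 1–2: Emil is in {2,3}.
From clues 1–3: Bob → day 1, Emil → day 2, Ben → day 3, Hiro → day 4.

Bob, Emil, Ben, Hiro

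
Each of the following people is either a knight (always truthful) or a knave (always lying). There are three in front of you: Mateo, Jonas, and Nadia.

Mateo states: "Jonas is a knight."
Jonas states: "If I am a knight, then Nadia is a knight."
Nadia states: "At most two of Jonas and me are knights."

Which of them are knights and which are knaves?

Mateo: knight, Jonas: knight, Nadia: knight

Regardless of anyone's role, Nadia's statement is true, so Nadia is a knight.
With that fixed, Jonas's statement is true, so Jonas is a knight.
With that fixed, Mateo's statement is true, so Mateo is a knight.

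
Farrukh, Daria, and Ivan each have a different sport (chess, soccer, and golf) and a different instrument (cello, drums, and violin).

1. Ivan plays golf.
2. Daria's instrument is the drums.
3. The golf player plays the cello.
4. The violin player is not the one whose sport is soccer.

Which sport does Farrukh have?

Clue 1 rules out golf for Farrukh's sport.
With clues 1–4, soccer is impossible for Farrukh's sport.
That leaves chess.

chess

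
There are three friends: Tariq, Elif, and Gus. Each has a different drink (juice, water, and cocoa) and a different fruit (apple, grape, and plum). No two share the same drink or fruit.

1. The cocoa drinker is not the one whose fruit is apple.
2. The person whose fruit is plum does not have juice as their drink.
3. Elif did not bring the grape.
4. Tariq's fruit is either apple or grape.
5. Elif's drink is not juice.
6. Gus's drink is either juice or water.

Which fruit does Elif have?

plum

With clues 1–3, grape is impossible for Elif's fruit.
With clues 1–6, apple is impossible for Elif's fruit.
That leaves plum.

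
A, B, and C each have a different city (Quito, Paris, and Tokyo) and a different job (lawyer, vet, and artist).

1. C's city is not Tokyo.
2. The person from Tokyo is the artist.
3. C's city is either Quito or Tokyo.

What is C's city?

Clue 1 rules out Tokyo for C's city.
With clues 1–3, Paris is impossible for C's city.
That leaves Quito.

Quito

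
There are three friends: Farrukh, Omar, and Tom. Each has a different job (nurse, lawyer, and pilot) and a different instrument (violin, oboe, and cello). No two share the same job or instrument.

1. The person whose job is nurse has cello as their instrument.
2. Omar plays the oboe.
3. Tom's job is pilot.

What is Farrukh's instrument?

cello

With clues 1–2, oboe is impossible for Farrukh's instrument.
With clues 1–3, violin is impossible for Farrukh's instrument.
That leaves cello.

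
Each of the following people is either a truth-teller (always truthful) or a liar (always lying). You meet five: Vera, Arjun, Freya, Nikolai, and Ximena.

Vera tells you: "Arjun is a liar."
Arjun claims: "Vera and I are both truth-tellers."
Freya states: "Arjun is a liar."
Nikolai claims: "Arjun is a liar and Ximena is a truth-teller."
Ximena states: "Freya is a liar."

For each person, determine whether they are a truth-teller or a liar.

Vera: truth-teller, Arjun: liar, Freya: truth-teller, Nikolai: liar, Ximena: liar

Consider Vera. Suppose Vera is a liar.
Then no assignment of the remaining roles makes every statement match its speaker's type — contradiction.
So Vera is a truth-teller.
Consider Arjun. Suppose Arjun is a truth-teller.
Then Vera's statement comes out false, contradicting Vera being a truth-teller.
So Arjun is a liar.
With that fixed, Freya's statement is true, so Freya is a truth-teller.
With that fixed, Ximena's statement is false, so Ximena is a liar.
With that fixed, Nikolai's statement is false, so Nikolai is a liar.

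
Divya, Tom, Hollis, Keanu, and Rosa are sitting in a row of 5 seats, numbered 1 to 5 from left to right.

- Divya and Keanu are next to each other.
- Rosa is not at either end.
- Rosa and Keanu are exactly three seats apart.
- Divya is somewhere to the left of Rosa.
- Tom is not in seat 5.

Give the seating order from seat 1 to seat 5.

From clues 1–2: Rosa is in {2,3,4}.
From clues 1–3: Divya is in {2,4}.
From clues 1–4: Keanu → seat 1, Divya → seat 2, Rosa → seat 4.
From clues 1–5: Tom → seat 3, Hollis → seat 5.

Keanu, Divya, Tom, Rosa, Hollis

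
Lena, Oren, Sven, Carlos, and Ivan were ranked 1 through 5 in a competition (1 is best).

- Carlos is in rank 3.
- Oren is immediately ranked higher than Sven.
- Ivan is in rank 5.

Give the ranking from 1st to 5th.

From clue 1: Carlos → rank 3.
From clues 1–2: Oren is in {1,4}.
From clues 1–3: Oren → rank 1, Sven → rank 2, Lena → rank 4, Ivan → rank 5.

Oren, Sven, Carlos, Lena, Ivan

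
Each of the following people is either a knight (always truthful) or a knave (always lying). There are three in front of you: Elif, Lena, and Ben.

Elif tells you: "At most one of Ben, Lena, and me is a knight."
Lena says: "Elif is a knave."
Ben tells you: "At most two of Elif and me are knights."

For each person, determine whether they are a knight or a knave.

Elif: knave, Lena: knight, Ben: knight

Regardless of anyone's role, Ben's statement is true, so Ben is a knight.
Consider Elif. Suppose Elif is a knight.
Then Elif's own statement would have to be true, but it can't be — contradiction.
So Elif is a knave.
With that fixed, Lena's statement is true, so Lena is a knight.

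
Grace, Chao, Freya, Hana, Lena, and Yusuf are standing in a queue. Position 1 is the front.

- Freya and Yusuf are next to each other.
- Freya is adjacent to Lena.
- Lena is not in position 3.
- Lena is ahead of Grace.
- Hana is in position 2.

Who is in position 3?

With clues 1–3, Lena is ruled out for position 3.
With clues 1–4, Chao, Grace, and Hana are ruled out for position 3.
With clues 1–5, Freya is ruled out for position 3.
So position 3 is Yusuf.

Yusuf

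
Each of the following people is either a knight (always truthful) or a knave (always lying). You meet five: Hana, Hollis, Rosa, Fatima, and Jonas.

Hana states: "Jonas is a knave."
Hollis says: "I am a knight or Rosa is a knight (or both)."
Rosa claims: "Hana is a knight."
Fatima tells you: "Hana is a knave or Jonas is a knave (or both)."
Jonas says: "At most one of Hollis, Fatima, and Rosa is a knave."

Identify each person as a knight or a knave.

Hana: knave, Hollis: knight, Rosa: knave, Fatima: knight, Jonas: knight

Consider Hana. Suppose Hana is a knight.
Then no assignment of the remaining roles makes every statement match its speaker's type — contradiction.
So Hana is a knave.
With that fixed, Rosa's statement is false, so Rosa is a knave.
With that fixed, Fatima's statement is true, so Fatima is a knight.
Consider Hollis. Suppose Hollis is a knave.
Then no assignment of the remaining roles makes every statement match its speaker's type — contradiction.
So Hollis is a knight.
With that fixed, Jonas's statement is true, so Jonas is a knight.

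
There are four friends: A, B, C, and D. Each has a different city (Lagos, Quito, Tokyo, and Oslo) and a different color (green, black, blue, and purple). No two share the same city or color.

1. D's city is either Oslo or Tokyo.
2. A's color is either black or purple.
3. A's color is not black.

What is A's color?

With clues 1–2, blue and green are impossible for A's color.
With clues 1–3, black is impossible for A's color.
That leaves purple.

purple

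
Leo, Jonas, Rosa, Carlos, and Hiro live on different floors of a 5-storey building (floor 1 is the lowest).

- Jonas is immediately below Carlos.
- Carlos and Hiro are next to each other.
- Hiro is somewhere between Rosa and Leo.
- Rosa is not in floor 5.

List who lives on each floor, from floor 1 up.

From clue 1: Jonas is in {1,2,3,4}.
From clues 1–2: Jonas is in {1,2,3}.
From clues 1–3: Jonas → floor 2, Carlos → floor 3, Hiro → floor 4.
From clues 1–4: Rosa → floor 1, Leo → floor 5.

Rosa, Jonas, Carlos, Hiro, Leo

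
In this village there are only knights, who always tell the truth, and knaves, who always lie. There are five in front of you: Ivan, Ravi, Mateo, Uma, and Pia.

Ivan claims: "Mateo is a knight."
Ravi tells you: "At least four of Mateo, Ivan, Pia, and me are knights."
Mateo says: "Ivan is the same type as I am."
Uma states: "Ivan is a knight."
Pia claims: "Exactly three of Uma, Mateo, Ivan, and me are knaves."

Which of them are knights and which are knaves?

Ivan: knight, Ravi: knave, Mateo: knight, Uma: knight, Pia: knave

Consider Ivan. Suppose Ivan is a knave.
Then whichever role Mateo has, Mateo's statement has the wrong truth value — contradiction.
So Ivan is a knight.
With that fixed, Uma's statement is true, so Uma is a knight.
With that fixed, Pia's statement is false, so Pia is a knave.
With that fixed, Ravi's statement is false, so Ravi is a knave.
Consider Mateo. Suppose Mateo is a knave.
Then Ivan's statement comes out false, contradicting Ivan being a knight.
So Mateo is a knight.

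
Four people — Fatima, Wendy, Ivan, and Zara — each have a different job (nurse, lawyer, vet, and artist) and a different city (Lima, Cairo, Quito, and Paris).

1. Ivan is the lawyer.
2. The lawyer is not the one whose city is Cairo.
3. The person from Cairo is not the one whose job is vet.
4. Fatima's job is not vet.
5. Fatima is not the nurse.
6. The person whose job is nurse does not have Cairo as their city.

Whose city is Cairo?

With clues 1–2, Ivan is impossible for the one with city Cairo.
With clues 1–6, Wendy and Zara are impossible for the one with city Cairo.
That leaves Fatima.

Fatima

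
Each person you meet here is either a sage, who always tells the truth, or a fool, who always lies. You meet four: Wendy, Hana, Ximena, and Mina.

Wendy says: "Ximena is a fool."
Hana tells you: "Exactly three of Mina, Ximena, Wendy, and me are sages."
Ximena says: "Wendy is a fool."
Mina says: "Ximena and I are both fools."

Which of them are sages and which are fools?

Wendy: fool, Hana: fool, Ximena: sage, Mina: fool

Consider Wendy. Suppose Wendy is a sage.
Then no assignment of the remaining roles makes every statement match its speaker's type — contradiction.
So Wendy is a fool.
With that fixed, Ximena's statement is true, so Ximena is a sage.
With that fixed, Mina's statement is false, so Mina is a fool.
With that fixed, Hana's statement is false, so Hana is a fool.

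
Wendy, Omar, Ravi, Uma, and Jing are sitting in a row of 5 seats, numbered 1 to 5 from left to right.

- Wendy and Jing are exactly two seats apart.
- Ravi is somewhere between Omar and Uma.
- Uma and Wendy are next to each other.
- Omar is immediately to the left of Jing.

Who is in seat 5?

With clues 1–2, Ravi is ruled out for seat 5.
With clues 1–4, Jing, Omar, and Wendy are ruled out for seat 5.
So seat 5 is Uma.

Uma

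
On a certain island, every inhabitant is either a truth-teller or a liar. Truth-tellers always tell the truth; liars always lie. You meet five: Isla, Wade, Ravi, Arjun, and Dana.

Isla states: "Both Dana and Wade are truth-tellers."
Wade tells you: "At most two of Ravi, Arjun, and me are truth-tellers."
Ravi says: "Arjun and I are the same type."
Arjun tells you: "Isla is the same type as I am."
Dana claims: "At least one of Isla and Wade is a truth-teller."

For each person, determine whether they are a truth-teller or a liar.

Consider Isla. Suppose Isla is a liar.
Then whichever role Arjun has, Arjun's statement has the wrong truth value — contradiction.
So Isla is a truth-teller.
With that fixed, Dana's statement is true, so Dana is a truth-teller.
Consider Wade. Suppose Wade is a liar.
Then Isla's statement comes out false, contradicting Isla being a truth-teller.
So Wade is a truth-teller.
Consider Ravi. Suppose Ravi is a truth-teller.
Then no assignment of the remaining roles makes every statement match its speaker's type — contradiction.
So Ravi is a liar.
Consider Arjun. Suppose Arjun is a liar.
Then Ravi's statement comes out true, contradicting Ravi being a liar.
So Arjun is a truth-teller.

Isla: truth-teller, Wade: truth-teller, Ravi: liar, Arjun: truth-teller, Dana: truth-teller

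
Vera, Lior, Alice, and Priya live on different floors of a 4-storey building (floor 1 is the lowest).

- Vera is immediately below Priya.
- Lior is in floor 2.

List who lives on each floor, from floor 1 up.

Alice, Lior, Vera, Priya

From clue 1: Vera is in {1,2,3}.
From clues 1–2: Alice → floor 1, Lior → floor 2, Vera → floor 3, Priya → floor 4.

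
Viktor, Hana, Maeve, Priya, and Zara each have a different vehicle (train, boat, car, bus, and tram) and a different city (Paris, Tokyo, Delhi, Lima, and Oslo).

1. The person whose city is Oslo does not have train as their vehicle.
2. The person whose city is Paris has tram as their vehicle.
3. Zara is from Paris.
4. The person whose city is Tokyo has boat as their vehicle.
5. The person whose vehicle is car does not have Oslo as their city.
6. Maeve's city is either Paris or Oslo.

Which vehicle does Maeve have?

With clues 1–3, tram is impossible for Maeve's vehicle.
With clues 1–6, boat, car, and train are impossible for Maeve's vehicle.
That leaves bus.

bus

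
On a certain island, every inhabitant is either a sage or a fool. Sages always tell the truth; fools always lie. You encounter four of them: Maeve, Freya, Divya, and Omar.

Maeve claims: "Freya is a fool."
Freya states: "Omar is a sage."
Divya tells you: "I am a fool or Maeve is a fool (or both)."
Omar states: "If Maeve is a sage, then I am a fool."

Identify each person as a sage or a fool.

Maeve: fool, Freya: sage, Divya: sage, Omar: sage

Consider Maeve. Suppose Maeve is a sage.
Then whichever role Divya has, Divya's statement has the wrong truth value — contradiction.
So Maeve is a fool.
With that fixed, Divya's statement is true, so Divya is a sage.
With that fixed, Omar's statement is true, so Omar is a sage.
With that fixed, Freya's statement is true, so Freya is a sage.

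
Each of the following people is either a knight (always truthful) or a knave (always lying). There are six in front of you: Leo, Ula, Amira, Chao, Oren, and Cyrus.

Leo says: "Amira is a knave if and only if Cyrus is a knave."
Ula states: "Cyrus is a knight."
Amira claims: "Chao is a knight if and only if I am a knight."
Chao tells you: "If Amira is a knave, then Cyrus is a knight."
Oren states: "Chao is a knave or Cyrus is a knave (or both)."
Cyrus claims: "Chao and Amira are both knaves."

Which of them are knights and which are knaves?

Consider Leo. Suppose Leo is a knight.
Then no assignment of the remaining roles makes every statement match its speaker's type — contradiction.
So Leo is a knave.
Consider Ula. Suppose Ula is a knight.
Then no assignment of the remaining roles makes every statement match its speaker's type — contradiction.
So Ula is a knave.
Consider Amira. Suppose Amira is a knave.
Then no assignment of the remaining roles makes every statement match its speaker's type — contradiction.
So Amira is a knight.
With that fixed, Chao's statement is true, so Chao is a knight.
With that fixed, Cyrus's statement is false, so Cyrus is a knave.
With that fixed, Oren's statement is true, so Oren is a knight.

Leo: knave, Ula: knave, Amira: knight, Chao: knight, Oren: knight, Cyrus: knave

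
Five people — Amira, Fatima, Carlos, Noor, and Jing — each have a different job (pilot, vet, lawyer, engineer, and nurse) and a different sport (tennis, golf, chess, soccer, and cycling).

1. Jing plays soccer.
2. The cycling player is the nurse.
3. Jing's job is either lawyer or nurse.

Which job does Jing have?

lawyer

With clues 1–2, nurse is impossible for Jing's job.
With clues 1–3, engineer, pilot, and vet are impossible for Jing's job.
That leaves lawyer.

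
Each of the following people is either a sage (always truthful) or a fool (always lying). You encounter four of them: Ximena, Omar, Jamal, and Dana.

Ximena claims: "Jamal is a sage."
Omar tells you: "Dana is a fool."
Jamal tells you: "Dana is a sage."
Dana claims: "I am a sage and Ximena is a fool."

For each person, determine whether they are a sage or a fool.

Ximena: fool, Omar: sage, Jamal: fool, Dana: fool

Consider Ximena. Suppose Ximena is a sage.
Then no assignment of the remaining roles makes every statement match its speaker's type — contradiction.
So Ximena is a fool.
Consider Omar. Suppose Omar is a fool.
Then no assignment of the remaining roles makes every statement match its speaker's type — contradiction.
So Omar is a sage.
Consider Jamal. Suppose Jamal is a sage.
Then Ximena's statement comes out true, contradicting Ximena being a fool.
So Jamal is a fool.
Consider Dana. Suppose Dana is a sage.
Then Omar's statement comes out false, contradicting Omar being a sage.
So Dana is a fool.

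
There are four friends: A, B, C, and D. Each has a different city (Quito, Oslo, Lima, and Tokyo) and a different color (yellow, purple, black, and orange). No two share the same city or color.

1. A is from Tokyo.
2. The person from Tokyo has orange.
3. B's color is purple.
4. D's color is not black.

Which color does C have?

black

With clues 1–2, orange is impossible for C's color.
With clues 1–3, purple is impossible for C's color.
With clues 1–4, yellow is impossible for C's color.
That leaves black.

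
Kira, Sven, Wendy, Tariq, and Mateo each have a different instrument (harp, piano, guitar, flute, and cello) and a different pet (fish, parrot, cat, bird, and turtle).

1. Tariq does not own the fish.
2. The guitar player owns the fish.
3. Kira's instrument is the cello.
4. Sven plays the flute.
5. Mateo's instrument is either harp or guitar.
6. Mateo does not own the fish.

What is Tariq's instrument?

With clues 1–2, guitar is impossible for Tariq's instrument.
With clues 1–3, cello is impossible for Tariq's instrument.
With clues 1–4, flute is impossible for Tariq's instrument.
With clues 1–6, harp is impossible for Tariq's instrument.
That leaves piano.

piano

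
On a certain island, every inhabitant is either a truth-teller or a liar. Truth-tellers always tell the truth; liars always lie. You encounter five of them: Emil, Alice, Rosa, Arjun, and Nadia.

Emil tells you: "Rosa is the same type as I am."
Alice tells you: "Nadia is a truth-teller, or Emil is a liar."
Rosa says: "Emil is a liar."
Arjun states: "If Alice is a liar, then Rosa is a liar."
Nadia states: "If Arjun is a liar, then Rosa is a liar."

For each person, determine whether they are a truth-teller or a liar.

Emil: liar, Alice: truth-teller, Rosa: truth-teller, Arjun: truth-teller, Nadia: truth-teller

Consider Emil. Suppose Emil is a truth-teller.
Then no assignment of the remaining roles makes every statement match its speaker's type — contradiction.
So Emil is a liar.
With that fixed, Alice's statement is true, so Alice is a truth-teller.
With that fixed, Rosa's statement is true, so Rosa is a truth-teller.
With that fixed, Arjun's statement is true, so Arjun is a truth-teller.
With that fixed, Nadia's statement is true, so Nadia is a truth-teller.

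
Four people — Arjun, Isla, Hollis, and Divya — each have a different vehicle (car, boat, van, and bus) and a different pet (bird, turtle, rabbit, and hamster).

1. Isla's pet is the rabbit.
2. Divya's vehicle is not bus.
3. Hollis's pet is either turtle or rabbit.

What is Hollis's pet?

turtle

Clue 1 rules out rabbit for Hollis's pet.
With clues 1–3, bird and hamster are impossible for Hollis's pet.
That leaves turtle.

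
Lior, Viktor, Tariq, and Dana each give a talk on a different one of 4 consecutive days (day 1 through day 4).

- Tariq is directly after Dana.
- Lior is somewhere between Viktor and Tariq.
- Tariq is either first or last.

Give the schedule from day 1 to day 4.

From clue 1: Tariq is in {2,3,4}.
From clues 1–2: Lior is in {2,3}.
From clues 1–3: Viktor → day 1, Lior → day 2, Dana → day 3, Tariq → day 4.

Viktor, Lior, Dana, Tariq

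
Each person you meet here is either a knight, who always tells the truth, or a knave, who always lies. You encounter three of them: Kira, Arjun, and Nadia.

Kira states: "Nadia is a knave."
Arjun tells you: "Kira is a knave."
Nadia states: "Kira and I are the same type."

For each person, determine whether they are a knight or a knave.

Kira: knight, Arjun: knave, Nadia: knave

Consider Kira. Suppose Kira is a knave.
Then whichever role Nadia has, Nadia's statement has the wrong truth value — contradiction.
So Kira is a knight.
With that fixed, Arjun's statement is false, so Arjun is a knave.
Consider Nadia. Suppose Nadia is a knight.
Then Kira's statement comes out false, contradicting Kira being a knight.
So Nadia is a knave.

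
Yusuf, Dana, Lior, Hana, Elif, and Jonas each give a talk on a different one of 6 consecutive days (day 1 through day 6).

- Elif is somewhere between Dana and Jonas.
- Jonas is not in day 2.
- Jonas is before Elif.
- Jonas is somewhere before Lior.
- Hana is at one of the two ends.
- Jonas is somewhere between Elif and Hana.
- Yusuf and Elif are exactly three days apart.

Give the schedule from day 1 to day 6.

From clue 1: Elif is in {2,3,4,5}.
From clues 1–3: Jonas is in {1,3,4}.
From clues 1–4: Jonas is in {1,3}.
From clues 1–5: Hana is in {1,6}.
From clues 1–6: Hana → day 1, Yusuf → day 2, Jonas → day 3.
From clues 1–7: Lior → day 4, Elif → day 5, Dana → day 6.

Hana, Yusuf, Jonas, Lior, Elif, Dana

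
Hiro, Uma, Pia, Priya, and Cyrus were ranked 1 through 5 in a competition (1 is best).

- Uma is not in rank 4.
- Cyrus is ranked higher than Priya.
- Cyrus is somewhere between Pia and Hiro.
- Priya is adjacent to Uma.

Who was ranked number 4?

Priya

With clue 1, Uma is ruled out for rank 4.
With clues 1–3, Cyrus is ruled out for rank 4.
With clues 1–4, Hiro and Pia are ruled out for rank 4.
So rank 4 is Priya.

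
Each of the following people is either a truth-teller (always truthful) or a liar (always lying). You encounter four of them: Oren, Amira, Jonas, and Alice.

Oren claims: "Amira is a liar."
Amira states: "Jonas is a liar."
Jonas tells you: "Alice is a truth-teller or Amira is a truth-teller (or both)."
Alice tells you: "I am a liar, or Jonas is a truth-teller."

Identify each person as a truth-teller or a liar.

Consider Oren. Suppose Oren is a liar.
Then no assignment of the remaining roles makes every statement match its speaker's type — contradiction.
So Oren is a truth-teller.
Consider Amira. Suppose Amira is a truth-teller.
Then Oren's statement comes out false, contradicting Oren being a truth-teller.
So Amira is a liar.
Consider Jonas. Suppose Jonas is a liar.
Then Amira's statement comes out true, contradicting Amira being a liar.
So Jonas is a truth-teller.
With that fixed, Alice's statement is true, so Alice is a truth-teller.

Oren: truth-teller, Amira: liar, Jonas: truth-teller, Alice: truth-teller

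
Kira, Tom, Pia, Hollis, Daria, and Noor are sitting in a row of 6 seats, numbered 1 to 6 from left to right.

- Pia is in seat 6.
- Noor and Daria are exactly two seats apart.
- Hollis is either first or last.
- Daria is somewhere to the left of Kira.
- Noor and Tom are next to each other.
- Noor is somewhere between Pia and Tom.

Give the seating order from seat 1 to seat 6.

Hollis, Daria, Tom, Noor, Kira, Pia

From clue 1: Pia → seat 6.
From clues 1–2: Kira is in {1,2,3,4,5}.
From clues 1–3: Hollis → seat 1.
From clues 1–4: Kira is in {3,4,5}.
From clues 1–5: Kira is in {3,5}.
From clues 1–6: Daria → seat 2, Tom → seat 3, Noor → seat 4, Kira → seat 5.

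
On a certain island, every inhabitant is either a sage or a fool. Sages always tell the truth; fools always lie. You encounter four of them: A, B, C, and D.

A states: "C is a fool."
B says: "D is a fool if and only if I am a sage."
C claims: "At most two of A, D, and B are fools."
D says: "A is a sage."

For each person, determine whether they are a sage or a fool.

Consider A. Suppose A is a sage.
Then no assignment of the remaining roles makes every statement match its speaker's type — contradiction.
So A is a fool.
With that fixed, D's statement is false, so D is a fool.
Consider B. Suppose B is a fool.
Then no assignment of the remaining roles makes every statement match its speaker's type — contradiction.
So B is a sage.
With that fixed, C's statement is true, so C is a sage.

A: fool, B: sage, C: sage, D: fool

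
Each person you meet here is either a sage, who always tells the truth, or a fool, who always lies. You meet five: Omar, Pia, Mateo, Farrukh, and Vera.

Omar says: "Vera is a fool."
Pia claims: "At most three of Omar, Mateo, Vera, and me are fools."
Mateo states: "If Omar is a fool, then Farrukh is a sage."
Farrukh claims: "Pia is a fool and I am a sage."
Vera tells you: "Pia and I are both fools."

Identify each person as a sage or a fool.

Consider Omar. Suppose Omar is a fool.
Then no assignment of the remaining roles makes every statement match its speaker's type — contradiction.
So Omar is a sage.
With that fixed, Pia's statement is true, so Pia is a sage.
With that fixed, Mateo's statement is true, so Mateo is a sage.
With that fixed, Farrukh's statement is false, so Farrukh is a fool.
With that fixed, Vera's statement is false, so Vera is a fool.

Omar: sage, Pia: sage, Mateo: sage, Farrukh: fool, Vera: fool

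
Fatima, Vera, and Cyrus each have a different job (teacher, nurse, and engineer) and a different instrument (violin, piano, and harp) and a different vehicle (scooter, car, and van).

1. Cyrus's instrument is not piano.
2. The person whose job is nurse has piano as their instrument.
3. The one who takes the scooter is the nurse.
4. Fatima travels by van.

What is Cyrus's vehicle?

With clues 1–3, scooter is impossible for Cyrus's vehicle.
With clues 1–4, van is impossible for Cyrus's vehicle.
That leaves car.

car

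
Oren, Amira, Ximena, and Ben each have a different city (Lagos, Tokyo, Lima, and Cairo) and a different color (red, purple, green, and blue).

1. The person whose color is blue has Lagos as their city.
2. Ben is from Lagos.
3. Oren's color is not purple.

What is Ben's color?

blue

With clues 1–2, green, purple, and red are impossible for Ben's color.
That leaves blue.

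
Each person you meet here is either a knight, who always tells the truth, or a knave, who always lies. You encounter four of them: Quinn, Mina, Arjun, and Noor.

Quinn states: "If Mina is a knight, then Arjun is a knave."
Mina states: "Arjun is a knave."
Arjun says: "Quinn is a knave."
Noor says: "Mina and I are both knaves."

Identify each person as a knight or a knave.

Consider Quinn. Suppose Quinn is a knave.
Then no assignment of the remaining roles makes every statement match its speaker's type — contradiction.
So Quinn is a knight.
With that fixed, Arjun's statement is false, so Arjun is a knave.
With that fixed, Mina's statement is true, so Mina is a knight.
With that fixed, Noor's statement is false, so Noor is a knave.

Quinn: knight, Mina: knight, Arjun: knave, Noor: knave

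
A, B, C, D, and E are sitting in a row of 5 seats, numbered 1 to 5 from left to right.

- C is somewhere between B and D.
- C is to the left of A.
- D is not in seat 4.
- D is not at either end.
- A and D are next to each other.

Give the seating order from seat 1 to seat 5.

From clue 1: C is in {2,3,4}.
From clues 1–2: C is in {2,3}.
From clues 1–4: A is in {4,5}.
From clues 1–5: B → seat 1, C → seat 2, D → seat 3, A → seat 4, E → seat 5.

B, C, D, A, E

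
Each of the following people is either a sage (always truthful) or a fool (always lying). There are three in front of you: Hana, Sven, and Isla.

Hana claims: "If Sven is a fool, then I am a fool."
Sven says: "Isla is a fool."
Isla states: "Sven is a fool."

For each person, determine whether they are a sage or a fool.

Hana: sage, Sven: sage, Isla: fool

Consider Hana. Suppose Hana is a fool.
Then Hana's own statement would have to be false, but it can't be — contradiction.
So Hana is a sage.
Consider Sven. Suppose Sven is a fool.
Then Hana's statement comes out false, contradicting Hana being a sage.
So Sven is a sage.
With that fixed, Isla's statement is false, so Isla is a fool.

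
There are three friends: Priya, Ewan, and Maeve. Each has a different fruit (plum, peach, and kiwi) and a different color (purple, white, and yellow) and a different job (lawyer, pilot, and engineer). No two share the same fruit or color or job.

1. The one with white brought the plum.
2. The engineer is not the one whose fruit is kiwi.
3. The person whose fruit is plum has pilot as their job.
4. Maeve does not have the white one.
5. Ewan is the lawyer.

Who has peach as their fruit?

Maeve

With clues 1–5, Ewan and Priya are impossible for the one with fruit peach.
That leaves Maeve.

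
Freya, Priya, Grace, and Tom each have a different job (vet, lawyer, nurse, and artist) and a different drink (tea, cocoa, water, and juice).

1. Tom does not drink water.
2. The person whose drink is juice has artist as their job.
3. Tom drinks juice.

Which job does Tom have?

artist

With clues 1–3, lawyer, nurse, and vet are impossible for Tom's job.
That leaves artist.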